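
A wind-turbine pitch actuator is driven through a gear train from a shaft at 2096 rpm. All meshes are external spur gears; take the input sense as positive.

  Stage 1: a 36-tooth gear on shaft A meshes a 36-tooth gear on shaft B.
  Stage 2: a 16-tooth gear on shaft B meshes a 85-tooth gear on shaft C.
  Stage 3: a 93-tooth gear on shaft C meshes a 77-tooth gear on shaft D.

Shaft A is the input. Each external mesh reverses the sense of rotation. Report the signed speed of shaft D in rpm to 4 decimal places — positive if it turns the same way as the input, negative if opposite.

-476.5238 rpm (opposite to input, |ω| = 476.5238 rpm)

Stage 1 [36T→36T]: ω = 2096.0000×36/36 = 2096.0000 rpm, dir flips to −; running = −2096.0000
Stage 2 [16T→85T]: ω = 2096.0000×16/85 = 394.5412 rpm, dir flips to +; running = +394.5412
Stage 3 [93T→77T]: ω = 394.5412×93/77 = 476.5238 rpm, dir flips to −; running = −476.5238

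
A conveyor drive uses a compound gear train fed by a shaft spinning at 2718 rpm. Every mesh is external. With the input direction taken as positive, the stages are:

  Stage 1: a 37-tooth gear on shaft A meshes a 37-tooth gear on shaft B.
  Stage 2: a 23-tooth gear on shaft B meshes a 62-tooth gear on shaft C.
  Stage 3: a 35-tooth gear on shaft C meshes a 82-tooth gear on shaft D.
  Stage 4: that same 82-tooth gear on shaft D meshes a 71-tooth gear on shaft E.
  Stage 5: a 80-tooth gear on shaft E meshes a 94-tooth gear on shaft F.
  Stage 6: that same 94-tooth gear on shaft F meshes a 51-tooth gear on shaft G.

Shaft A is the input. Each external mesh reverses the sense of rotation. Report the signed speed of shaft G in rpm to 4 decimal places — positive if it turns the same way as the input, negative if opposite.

Stage 1 [37T→37T]: ω = 2718.0000×37/37 = 2718.0000 rpm, dir flips to −; running = −2718.0000
Stage 2 [23T→62T]: ω = 2718.0000×23/62 = 1008.2903 rpm, dir flips to +; running = +1008.2903
Stage 3 [35T→82T]: ω = 1008.2903×35/82 = 430.3678 rpm, dir flips to −; running = −430.3678
Stage 4 [82T→71T]: ω = 430.3678×82/71 = 497.0445 rpm, dir flips to +; running = +497.0445
Stage 5 [80T→94T]: ω = 497.0445×80/94 = 423.0166 rpm, dir flips to −; running = −423.0166
Stage 6 [94T→51T]: ω = 423.0166×94/51 = 779.6777 rpm, dir flips to +; running = +779.6777

+779.6777 rpm (same as input, |ω| = 779.6777 rpm)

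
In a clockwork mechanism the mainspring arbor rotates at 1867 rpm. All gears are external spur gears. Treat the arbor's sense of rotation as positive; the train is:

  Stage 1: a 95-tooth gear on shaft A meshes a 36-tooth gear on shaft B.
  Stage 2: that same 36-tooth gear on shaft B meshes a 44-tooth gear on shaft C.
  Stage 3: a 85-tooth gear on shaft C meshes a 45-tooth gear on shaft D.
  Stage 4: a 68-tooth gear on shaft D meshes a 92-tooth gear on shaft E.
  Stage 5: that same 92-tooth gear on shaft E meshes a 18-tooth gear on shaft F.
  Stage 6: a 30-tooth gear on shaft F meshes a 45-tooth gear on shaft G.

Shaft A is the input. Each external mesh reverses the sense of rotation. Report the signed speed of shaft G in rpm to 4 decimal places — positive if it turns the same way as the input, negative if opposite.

Stage 1 [95T→36T]: ω = 1867.0000×95/36 = 4926.8056 rpm, dir flips to −; running = −4926.8056
Stage 2 [36T→44T]: ω = 4926.8056×36/44 = 4031.0227 rpm, dir flips to +; running = +4031.0227
Stage 3 [85T→45T]: ω = 4031.0227×85/45 = 7614.1540 rpm, dir flips to −; running = −7614.1540
Stage 4 [68T→92T]: ω = 7614.1540×68/92 = 5627.8530 rpm, dir flips to +; running = +5627.8530
Stage 5 [92T→18T]: ω = 5627.8530×92/18 = 28764.5819 rpm, dir flips to −; running = −28764.5819
Stage 6 [30T→45T]: ω = 28764.5819×30/45 = 19176.3880 rpm, dir flips to +; running = +19176.3880

+19176.3880 rpm (same as input, |ω| = 19176.3880 rpm)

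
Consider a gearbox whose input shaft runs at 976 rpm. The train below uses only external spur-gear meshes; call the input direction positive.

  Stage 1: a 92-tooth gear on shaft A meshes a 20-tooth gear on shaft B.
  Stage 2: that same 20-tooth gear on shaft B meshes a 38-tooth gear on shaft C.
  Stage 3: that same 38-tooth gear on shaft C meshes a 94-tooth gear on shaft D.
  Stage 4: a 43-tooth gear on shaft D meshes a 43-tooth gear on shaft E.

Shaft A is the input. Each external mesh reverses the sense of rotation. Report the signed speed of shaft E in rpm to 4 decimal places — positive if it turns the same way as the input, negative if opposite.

+955.2340 rpm (same as input, |ω| = 955.2340 rpm)

Stage 1 [92T→20T]: ω = 976.0000×92/20 = 4489.6000 rpm, dir flips to −; running = −4489.6000
Stage 2 [20T→38T]: ω = 4489.6000×20/38 = 2362.9474 rpm, dir flips to +; running = +2362.9474
Stage 3 [38T→94T]: ω = 2362.9474×38/94 = 955.2340 rpm, dir flips to −; running = −955.2340
Stage 4 [43T→43T]: ω = 955.2340×43/43 = 955.2340 rpm, dir flips to +; running = +955.2340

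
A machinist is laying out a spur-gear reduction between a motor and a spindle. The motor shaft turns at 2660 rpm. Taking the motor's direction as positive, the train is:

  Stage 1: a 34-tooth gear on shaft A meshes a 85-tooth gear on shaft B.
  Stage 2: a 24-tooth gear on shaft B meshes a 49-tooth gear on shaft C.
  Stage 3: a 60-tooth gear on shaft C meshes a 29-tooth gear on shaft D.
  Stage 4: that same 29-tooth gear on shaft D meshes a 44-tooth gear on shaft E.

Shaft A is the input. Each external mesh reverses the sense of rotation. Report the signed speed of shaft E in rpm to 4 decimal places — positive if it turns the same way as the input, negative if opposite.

+710.6494 rpm (same as input, |ω| = 710.6494 rpm)

Stage 1 [34T→85T]: ω = 2660.0000×34/85 = 1064.0000 rpm, dir flips to −; running = −1064.0000
Stage 2 [24T→49T]: ω = 1064.0000×24/49 = 521.1429 rpm, dir flips to +; running = +521.1429
Stage 3 [60T→29T]: ω = 521.1429×60/29 = 1078.2266 rpm, dir flips to −; running = −1078.2266
Stage 4 [29T→44T]: ω = 1078.2266×29/44 = 710.6494 rpm, dir flips to +; running = +710.6494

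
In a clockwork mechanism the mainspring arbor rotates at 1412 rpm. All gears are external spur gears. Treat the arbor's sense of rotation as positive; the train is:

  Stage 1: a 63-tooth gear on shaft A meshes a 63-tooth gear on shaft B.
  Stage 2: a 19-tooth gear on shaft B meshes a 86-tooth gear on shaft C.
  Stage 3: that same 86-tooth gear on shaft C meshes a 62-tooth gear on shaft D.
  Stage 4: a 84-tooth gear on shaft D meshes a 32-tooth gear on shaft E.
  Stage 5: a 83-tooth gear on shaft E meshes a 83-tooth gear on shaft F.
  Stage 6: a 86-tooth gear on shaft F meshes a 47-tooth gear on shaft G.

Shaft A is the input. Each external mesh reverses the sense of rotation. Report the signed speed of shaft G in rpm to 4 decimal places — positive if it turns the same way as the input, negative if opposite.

+2078.3874 rpm (same as input, |ω| = 2078.3874 rpm)

Stage 1 [63T→63T]: ω = 1412.0000×63/63 = 1412.0000 rpm, dir flips to −; running = −1412.0000
Stage 2 [19T→86T]: ω = 1412.0000×19/86 = 311.9535 rpm, dir flips to +; running = +311.9535
Stage 3 [86T→62T]: ω = 311.9535×86/62 = 432.7097 rpm, dir flips to −; running = −432.7097
Stage 4 [84T→32T]: ω = 432.7097×84/32 = 1135.8629 rpm, dir flips to +; running = +1135.8629
Stage 5 [83T→83T]: ω = 1135.8629×83/83 = 1135.8629 rpm, dir flips to −; running = −1135.8629
Stage 6 [86T→47T]: ω = 1135.8629×86/47 = 2078.3874 rpm, dir flips to +; running = +2078.3874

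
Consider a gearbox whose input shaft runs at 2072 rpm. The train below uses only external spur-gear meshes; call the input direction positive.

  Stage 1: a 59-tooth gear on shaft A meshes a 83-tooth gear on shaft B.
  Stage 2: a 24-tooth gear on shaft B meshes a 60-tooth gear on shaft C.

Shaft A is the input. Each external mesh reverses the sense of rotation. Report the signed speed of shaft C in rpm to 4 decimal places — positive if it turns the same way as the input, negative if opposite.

+589.1470 rpm (same as input, |ω| = 589.1470 rpm)

Stage 1 [59T→83T]: ω = 2072.0000×59/83 = 1472.8675 rpm, dir flips to −; running = −1472.8675
Stage 2 [24T→60T]: ω = 1472.8675×24/60 = 589.1470 rpm, dir flips to +; running = +589.1470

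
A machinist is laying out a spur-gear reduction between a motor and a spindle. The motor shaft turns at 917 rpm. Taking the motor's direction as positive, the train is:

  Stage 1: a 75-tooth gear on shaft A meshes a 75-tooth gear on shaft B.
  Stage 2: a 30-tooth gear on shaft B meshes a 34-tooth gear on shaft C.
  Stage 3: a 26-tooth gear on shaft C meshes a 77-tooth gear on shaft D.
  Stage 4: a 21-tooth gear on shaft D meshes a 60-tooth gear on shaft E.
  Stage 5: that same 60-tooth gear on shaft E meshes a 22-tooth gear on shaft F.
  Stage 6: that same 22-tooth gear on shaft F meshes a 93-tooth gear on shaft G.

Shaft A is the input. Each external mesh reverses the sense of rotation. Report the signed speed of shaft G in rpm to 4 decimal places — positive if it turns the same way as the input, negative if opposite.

+61.6923 rpm (same as input, |ω| = 61.6923 rpm)

Stage 1 [75T→75T]: ω = 917.0000×75/75 = 917.0000 rpm, dir flips to −; running = −917.0000
Stage 2 [30T→34T]: ω = 917.0000×30/34 = 809.1176 rpm, dir flips to +; running = +809.1176
Stage 3 [26T→77T]: ω = 809.1176×26/77 = 273.2086 rpm, dir flips to −; running = −273.2086
Stage 4 [21T→60T]: ω = 273.2086×21/60 = 95.6230 rpm, dir flips to +; running = +95.6230
Stage 5 [60T→22T]: ω = 95.6230×60/22 = 260.7900 rpm, dir flips to −; running = −260.7900
Stage 6 [22T→93T]: ω = 260.7900×22/93 = 61.6923 rpm, dir flips to +; running = +61.6923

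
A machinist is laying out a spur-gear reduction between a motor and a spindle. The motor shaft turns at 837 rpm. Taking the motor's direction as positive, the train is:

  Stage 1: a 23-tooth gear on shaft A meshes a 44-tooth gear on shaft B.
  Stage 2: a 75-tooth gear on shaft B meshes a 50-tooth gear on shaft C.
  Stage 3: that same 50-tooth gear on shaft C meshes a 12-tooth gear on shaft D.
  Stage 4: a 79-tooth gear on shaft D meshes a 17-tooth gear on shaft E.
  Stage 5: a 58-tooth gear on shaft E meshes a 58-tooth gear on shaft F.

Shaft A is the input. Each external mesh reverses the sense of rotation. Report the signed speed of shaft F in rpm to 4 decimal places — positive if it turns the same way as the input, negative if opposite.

-12707.4616 rpm (opposite to input, |ω| = 12707.4616 rpm)

Stage 1 [23T→44T]: ω = 837.0000×23/44 = 437.5227 rpm, dir flips to −; running = −437.5227
Stage 2 [75T→50T]: ω = 437.5227×75/50 = 656.2841 rpm, dir flips to +; running = +656.2841
Stage 3 [50T→12T]: ω = 656.2841×50/12 = 2734.5170 rpm, dir flips to −; running = −2734.5170
Stage 4 [79T→17T]: ω = 2734.5170×79/17 = 12707.4616 rpm, dir flips to +; running = +12707.4616
Stage 5 [58T→58T]: ω = 12707.4616×58/58 = 12707.4616 rpm, dir flips to −; running = −12707.4616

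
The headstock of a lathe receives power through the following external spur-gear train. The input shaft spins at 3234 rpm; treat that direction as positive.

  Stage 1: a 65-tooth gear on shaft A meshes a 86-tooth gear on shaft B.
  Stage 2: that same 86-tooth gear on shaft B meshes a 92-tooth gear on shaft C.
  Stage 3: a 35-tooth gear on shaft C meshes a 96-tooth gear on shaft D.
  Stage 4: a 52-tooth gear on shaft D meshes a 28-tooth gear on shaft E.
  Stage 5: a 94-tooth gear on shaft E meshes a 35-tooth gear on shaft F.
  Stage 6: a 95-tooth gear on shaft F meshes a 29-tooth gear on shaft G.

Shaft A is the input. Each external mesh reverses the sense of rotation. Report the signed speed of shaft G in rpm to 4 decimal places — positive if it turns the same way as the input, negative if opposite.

Stage 1 [65T→86T]: ω = 3234.0000×65/86 = 2444.3023 rpm, dir flips to −; running = −2444.3023
Stage 2 [86T→92T]: ω = 2444.3023×86/92 = 2284.8913 rpm, dir flips to +; running = +2284.8913
Stage 3 [35T→96T]: ω = 2284.8913×35/96 = 833.0333 rpm, dir flips to −; running = −833.0333
Stage 4 [52T→28T]: ω = 833.0333×52/28 = 1547.0618 rpm, dir flips to +; running = +1547.0618
Stage 5 [94T→35T]: ω = 1547.0618×94/35 = 4154.9660 rpm, dir flips to −; running = −4154.9660
Stage 6 [95T→29T]: ω = 4154.9660×95/29 = 13611.0956 rpm, dir flips to +; running = +13611.0956

+13611.0956 rpm (same as input, |ω| = 13611.0956 rpm)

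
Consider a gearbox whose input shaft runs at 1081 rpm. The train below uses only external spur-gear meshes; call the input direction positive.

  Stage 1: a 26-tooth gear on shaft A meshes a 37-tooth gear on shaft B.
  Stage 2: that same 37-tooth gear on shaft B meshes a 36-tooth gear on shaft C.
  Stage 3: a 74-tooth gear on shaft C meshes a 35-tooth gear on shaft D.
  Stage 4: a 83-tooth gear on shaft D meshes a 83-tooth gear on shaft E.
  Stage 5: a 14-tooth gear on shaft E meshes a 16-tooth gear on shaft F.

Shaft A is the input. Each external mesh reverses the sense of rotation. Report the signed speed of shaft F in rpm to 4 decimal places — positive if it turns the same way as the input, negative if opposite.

-1444.3361 rpm (opposite to input, |ω| = 1444.3361 rpm)

Stage 1 [26T→37T]: ω = 1081.0000×26/37 = 759.6216 rpm, dir flips to −; running = −759.6216
Stage 2 [37T→36T]: ω = 759.6216×37/36 = 780.7222 rpm, dir flips to +; running = +780.7222
Stage 3 [74T→35T]: ω = 780.7222×74/35 = 1650.6698 rpm, dir flips to −; running = −1650.6698
Stage 4 [83T→83T]: ω = 1650.6698×83/83 = 1650.6698 rpm, dir flips to +; running = +1650.6698
Stage 5 [14T→16T]: ω = 1650.6698×14/16 = 1444.3361 rpm, dir flips to −; running = −1444.3361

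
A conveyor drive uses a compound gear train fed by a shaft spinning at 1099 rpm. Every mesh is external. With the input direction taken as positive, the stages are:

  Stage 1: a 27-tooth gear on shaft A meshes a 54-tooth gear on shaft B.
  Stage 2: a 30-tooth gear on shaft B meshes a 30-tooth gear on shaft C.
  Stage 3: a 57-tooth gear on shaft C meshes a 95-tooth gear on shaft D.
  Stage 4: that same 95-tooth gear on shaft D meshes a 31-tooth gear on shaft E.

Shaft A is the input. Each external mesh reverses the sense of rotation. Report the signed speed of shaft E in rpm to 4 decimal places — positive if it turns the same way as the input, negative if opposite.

Stage 1 [27T→54T]: ω = 1099.0000×27/54 = 549.5000 rpm, dir flips to −; running = −549.5000
Stage 2 [30T→30T]: ω = 549.5000×30/30 = 549.5000 rpm, dir flips to +; running = +549.5000
Stage 3 [57T→95T]: ω = 549.5000×57/95 = 329.7000 rpm, dir flips to −; running = −329.7000
Stage 4 [95T→31T]: ω = 329.7000×95/31 = 1010.3710 rpm, dir flips to +; running = +1010.3710

+1010.3710 rpm (same as input, |ω| = 1010.3710 rpm)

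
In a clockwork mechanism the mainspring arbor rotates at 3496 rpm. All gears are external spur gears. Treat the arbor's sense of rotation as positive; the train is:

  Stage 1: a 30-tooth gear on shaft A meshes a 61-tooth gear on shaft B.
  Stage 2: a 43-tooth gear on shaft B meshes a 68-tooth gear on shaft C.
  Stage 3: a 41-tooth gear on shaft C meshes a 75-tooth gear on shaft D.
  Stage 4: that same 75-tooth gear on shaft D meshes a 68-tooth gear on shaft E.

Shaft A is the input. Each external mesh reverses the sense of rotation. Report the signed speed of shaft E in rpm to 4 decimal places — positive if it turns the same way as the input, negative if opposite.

Stage 1 [30T→61T]: ω = 3496.0000×30/61 = 1719.3443 rpm, dir flips to −; running = −1719.3443
Stage 2 [43T→68T]: ω = 1719.3443×43/68 = 1087.2324 rpm, dir flips to +; running = +1087.2324
Stage 3 [41T→75T]: ω = 1087.2324×41/75 = 594.3537 rpm, dir flips to −; running = −594.3537
Stage 4 [75T→68T]: ω = 594.3537×75/68 = 655.5372 rpm, dir flips to +; running = +655.5372

+655.5372 rpm (same as input, |ω| = 655.5372 rpm)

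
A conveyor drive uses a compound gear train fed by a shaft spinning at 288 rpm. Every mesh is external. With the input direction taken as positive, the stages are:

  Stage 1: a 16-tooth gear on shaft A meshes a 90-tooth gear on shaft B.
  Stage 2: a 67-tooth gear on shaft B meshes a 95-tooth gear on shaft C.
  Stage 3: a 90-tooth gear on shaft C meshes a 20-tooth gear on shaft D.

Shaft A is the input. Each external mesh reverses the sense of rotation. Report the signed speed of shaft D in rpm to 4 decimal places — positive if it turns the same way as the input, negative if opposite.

Stage 1 [16T→90T]: ω = 288.0000×16/90 = 51.2000 rpm, dir flips to −; running = −51.2000
Stage 2 [67T→95T]: ω = 51.2000×67/95 = 36.1095 rpm, dir flips to +; running = +36.1095
Stage 3 [90T→20T]: ω = 36.1095×90/20 = 162.4926 rpm, dir flips to −; running = −162.4926

-162.4926 rpm (opposite to input, |ω| = 162.4926 rpm)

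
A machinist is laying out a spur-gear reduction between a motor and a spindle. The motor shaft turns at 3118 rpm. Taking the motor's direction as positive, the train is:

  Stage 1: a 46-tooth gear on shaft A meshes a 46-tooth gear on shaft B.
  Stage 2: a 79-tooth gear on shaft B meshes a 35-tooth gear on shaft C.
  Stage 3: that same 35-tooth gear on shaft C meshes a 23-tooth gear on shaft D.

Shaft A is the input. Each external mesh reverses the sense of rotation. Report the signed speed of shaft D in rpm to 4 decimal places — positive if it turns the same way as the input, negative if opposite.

-10709.6522 rpm (opposite to input, |ω| = 10709.6522 rpm)

Stage 1 [46T→46T]: ω = 3118.0000×46/46 = 3118.0000 rpm, dir flips to −; running = −3118.0000
Stage 2 [79T→35T]: ω = 3118.0000×79/35 = 7037.7714 rpm, dir flips to +; running = +7037.7714
Stage 3 [35T→23T]: ω = 7037.7714×35/23 = 10709.6522 rpm, dir flips to −; running = −10709.6522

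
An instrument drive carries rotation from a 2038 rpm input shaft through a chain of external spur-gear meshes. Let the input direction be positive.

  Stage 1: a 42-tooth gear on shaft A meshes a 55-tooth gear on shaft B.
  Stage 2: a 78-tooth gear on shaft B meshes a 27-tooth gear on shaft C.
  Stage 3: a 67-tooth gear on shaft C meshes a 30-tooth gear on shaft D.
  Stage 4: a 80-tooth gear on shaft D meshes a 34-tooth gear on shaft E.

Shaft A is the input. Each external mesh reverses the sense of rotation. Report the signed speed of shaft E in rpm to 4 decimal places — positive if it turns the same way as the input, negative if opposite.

Stage 1 [42T→55T]: ω = 2038.0000×42/55 = 1556.2909 rpm, dir flips to −; running = −1556.2909
Stage 2 [78T→27T]: ω = 1556.2909×78/27 = 4495.9515 rpm, dir flips to +; running = +4495.9515
Stage 3 [67T→30T]: ω = 4495.9515×67/30 = 10040.9584 rpm, dir flips to −; running = −10040.9584
Stage 4 [80T→34T]: ω = 10040.9584×80/34 = 23625.7844 rpm, dir flips to +; running = +23625.7844

+23625.7844 rpm (same as input, |ω| = 23625.7844 rpm)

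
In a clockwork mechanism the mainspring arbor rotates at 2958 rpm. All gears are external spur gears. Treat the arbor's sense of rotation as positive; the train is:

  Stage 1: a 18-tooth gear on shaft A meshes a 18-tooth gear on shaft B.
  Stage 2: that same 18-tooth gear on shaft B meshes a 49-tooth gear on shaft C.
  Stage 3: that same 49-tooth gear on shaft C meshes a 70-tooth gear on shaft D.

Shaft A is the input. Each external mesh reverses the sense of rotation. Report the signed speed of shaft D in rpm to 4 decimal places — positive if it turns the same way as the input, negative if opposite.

Stage 1 [18T→18T]: ω = 2958.0000×18/18 = 2958.0000 rpm, dir flips to −; running = −2958.0000
Stage 2 [18T→49T]: ω = 2958.0000×18/49 = 1086.6122 rpm, dir flips to +; running = +1086.6122
Stage 3 [49T→70T]: ω = 1086.6122×49/70 = 760.6286 rpm, dir flips to −; running = −760.6286

-760.6286 rpm (opposite to input, |ω| = 760.6286 rpm)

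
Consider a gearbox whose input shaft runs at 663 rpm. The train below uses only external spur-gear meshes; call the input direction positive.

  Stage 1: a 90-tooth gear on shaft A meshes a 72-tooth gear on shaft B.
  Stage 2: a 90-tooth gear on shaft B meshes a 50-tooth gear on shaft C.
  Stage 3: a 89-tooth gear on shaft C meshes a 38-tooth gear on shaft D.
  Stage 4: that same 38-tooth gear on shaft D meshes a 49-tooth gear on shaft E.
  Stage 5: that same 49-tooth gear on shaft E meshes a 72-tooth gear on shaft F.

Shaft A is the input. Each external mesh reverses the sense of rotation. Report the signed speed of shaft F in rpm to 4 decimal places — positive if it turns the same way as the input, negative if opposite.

-1843.9688 rpm (opposite to input, |ω| = 1843.9688 rpm)

Stage 1 [90T→72T]: ω = 663.0000×90/72 = 828.7500 rpm, dir flips to −; running = −828.7500
Stage 2 [90T→50T]: ω = 828.7500×90/50 = 1491.7500 rpm, dir flips to +; running = +1491.7500
Stage 3 [89T→38T]: ω = 1491.7500×89/38 = 3493.8355 rpm, dir flips to −; running = −3493.8355
Stage 4 [38T→49T]: ω = 3493.8355×38/49 = 2709.5051 rpm, dir flips to +; running = +2709.5051
Stage 5 [49T→72T]: ω = 2709.5051×49/72 = 1843.9688 rpm, dir flips to −; running = −1843.9688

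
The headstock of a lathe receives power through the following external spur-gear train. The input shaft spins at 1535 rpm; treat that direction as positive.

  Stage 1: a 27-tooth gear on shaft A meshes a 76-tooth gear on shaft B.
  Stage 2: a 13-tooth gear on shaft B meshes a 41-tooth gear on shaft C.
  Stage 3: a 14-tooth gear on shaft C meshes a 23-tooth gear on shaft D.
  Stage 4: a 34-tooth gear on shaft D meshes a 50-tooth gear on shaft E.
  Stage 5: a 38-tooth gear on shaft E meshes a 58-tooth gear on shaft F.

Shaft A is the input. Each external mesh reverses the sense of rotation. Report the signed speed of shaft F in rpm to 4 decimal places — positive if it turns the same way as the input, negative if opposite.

Stage 1 [27T→76T]: ω = 1535.0000×27/76 = 545.3289 rpm, dir flips to −; running = −545.3289
Stage 2 [13T→41T]: ω = 545.3289×13/41 = 172.9092 rpm, dir flips to +; running = +172.9092
Stage 3 [14T→23T]: ω = 172.9092×14/23 = 105.2491 rpm, dir flips to −; running = −105.2491
Stage 4 [34T→50T]: ω = 105.2491×34/50 = 71.5694 rpm, dir flips to +; running = +71.5694
Stage 5 [38T→58T]: ω = 71.5694×38/58 = 46.8903 rpm, dir flips to −; running = −46.8903

-46.8903 rpm (opposite to input, |ω| = 46.8903 rpm)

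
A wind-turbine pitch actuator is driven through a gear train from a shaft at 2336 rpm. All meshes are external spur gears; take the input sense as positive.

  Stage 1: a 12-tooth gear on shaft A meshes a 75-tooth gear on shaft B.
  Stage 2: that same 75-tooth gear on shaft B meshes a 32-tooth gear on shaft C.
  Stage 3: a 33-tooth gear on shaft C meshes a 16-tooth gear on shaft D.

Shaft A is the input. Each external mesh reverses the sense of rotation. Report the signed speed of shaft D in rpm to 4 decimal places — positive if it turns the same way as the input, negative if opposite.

-1806.7500 rpm (opposite to input, |ω| = 1806.7500 rpm)

Stage 1 [12T→75T]: ω = 2336.0000×12/75 = 373.7600 rpm, dir flips to −; running = −373.7600
Stage 2 [75T→32T]: ω = 373.7600×75/32 = 876.0000 rpm, dir flips to +; running = +876.0000
Stage 3 [33T→16T]: ω = 876.0000×33/16 = 1806.7500 rpm, dir flips to −; running = −1806.7500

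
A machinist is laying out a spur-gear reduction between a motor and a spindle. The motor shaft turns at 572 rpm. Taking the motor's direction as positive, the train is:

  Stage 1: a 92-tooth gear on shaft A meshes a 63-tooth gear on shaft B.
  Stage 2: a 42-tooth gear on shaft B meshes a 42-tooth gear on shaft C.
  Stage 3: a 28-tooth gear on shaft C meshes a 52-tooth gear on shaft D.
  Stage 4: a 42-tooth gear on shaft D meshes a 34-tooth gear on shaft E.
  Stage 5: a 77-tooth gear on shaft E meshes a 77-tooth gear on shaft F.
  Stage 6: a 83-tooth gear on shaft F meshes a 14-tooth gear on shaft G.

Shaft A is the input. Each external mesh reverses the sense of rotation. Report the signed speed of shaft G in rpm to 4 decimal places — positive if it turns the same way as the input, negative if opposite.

+3293.9608 rpm (same as input, |ω| = 3293.9608 rpm)

Stage 1 [92T→63T]: ω = 572.0000×92/63 = 835.3016 rpm, dir flips to −; running = −835.3016
Stage 2 [42T→42T]: ω = 835.3016×42/42 = 835.3016 rpm, dir flips to +; running = +835.3016
Stage 3 [28T→52T]: ω = 835.3016×28/52 = 449.7778 rpm, dir flips to −; running = −449.7778
Stage 4 [42T→34T]: ω = 449.7778×42/34 = 555.6078 rpm, dir flips to +; running = +555.6078
Stage 5 [77T→77T]: ω = 555.6078×77/77 = 555.6078 rpm, dir flips to −; running = −555.6078
Stage 6 [83T→14T]: ω = 555.6078×83/14 = 3293.9608 rpm, dir flips to +; running = +3293.9608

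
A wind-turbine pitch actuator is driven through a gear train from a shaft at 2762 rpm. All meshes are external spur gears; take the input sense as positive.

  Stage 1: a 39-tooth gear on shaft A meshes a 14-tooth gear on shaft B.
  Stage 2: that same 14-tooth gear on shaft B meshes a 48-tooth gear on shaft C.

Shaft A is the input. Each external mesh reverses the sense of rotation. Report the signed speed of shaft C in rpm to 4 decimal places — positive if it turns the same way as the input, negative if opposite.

Stage 1 [39T→14T]: ω = 2762.0000×39/14 = 7694.1429 rpm, dir flips to −; running = −7694.1429
Stage 2 [14T→48T]: ω = 7694.1429×14/48 = 2244.1250 rpm, dir flips to +; running = +2244.1250

+2244.1250 rpm (same as input, |ω| = 2244.1250 rpm)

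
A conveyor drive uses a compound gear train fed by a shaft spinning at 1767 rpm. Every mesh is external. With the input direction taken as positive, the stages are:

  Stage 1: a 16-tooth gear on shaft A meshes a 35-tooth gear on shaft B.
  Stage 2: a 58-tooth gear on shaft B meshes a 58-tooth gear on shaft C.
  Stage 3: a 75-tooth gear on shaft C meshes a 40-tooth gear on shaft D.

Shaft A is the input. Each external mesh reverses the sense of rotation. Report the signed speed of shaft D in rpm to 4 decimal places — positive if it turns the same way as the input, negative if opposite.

Stage 1 [16T→35T]: ω = 1767.0000×16/35 = 807.7714 rpm, dir flips to −; running = −807.7714
Stage 2 [58T→58T]: ω = 807.7714×58/58 = 807.7714 rpm, dir flips to +; running = +807.7714
Stage 3 [75T→40T]: ω = 807.7714×75/40 = 1514.5714 rpm, dir flips to −; running = −1514.5714

-1514.5714 rpm (opposite to input, |ω| = 1514.5714 rpm)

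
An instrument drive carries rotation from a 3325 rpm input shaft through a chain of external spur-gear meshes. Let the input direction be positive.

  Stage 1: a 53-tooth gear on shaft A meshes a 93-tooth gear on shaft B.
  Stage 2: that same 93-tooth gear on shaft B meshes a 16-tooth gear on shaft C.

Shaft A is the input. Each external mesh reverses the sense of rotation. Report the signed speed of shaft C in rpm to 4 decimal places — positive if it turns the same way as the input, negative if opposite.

+11014.0625 rpm (same as input, |ω| = 11014.0625 rpm)

Stage 1 [53T→93T]: ω = 3325.0000×53/93 = 1894.8925 rpm, dir flips to −; running = −1894.8925
Stage 2 [93T→16T]: ω = 1894.8925×93/16 = 11014.0625 rpm, dir flips to +; running = +11014.0625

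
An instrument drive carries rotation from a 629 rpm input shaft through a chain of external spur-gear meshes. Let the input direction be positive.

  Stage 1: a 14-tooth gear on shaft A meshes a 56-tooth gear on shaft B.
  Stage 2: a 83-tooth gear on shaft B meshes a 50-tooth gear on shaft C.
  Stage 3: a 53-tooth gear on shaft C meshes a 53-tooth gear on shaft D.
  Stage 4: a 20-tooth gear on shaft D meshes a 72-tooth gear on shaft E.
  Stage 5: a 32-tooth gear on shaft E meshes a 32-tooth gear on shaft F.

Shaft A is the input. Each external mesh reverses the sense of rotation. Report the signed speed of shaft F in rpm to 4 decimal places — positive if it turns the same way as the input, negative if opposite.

-72.5097 rpm (opposite to input, |ω| = 72.5097 rpm)

Stage 1 [14T→56T]: ω = 629.0000×14/56 = 157.2500 rpm, dir flips to −; running = −157.2500
Stage 2 [83T→50T]: ω = 157.2500×83/50 = 261.0350 rpm, dir flips to +; running = +261.0350
Stage 3 [53T→53T]: ω = 261.0350×53/53 = 261.0350 rpm, dir flips to −; running = −261.0350
Stage 4 [20T→72T]: ω = 261.0350×20/72 = 72.5097 rpm, dir flips to +; running = +72.5097
Stage 5 [32T→32T]: ω = 72.5097×32/32 = 72.5097 rpm, dir flips to −; running = −72.5097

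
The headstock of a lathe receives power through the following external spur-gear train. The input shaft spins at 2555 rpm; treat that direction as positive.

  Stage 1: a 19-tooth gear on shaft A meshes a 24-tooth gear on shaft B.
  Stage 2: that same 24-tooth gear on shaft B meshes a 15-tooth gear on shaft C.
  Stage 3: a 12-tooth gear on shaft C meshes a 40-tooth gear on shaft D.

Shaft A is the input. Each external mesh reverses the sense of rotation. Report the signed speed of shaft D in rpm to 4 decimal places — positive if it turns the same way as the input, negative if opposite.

-970.9000 rpm (opposite to input, |ω| = 970.9000 rpm)

Stage 1 [19T→24T]: ω = 2555.0000×19/24 = 2022.7083 rpm, dir flips to −; running = −2022.7083
Stage 2 [24T→15T]: ω = 2022.7083×24/15 = 3236.3333 rpm, dir flips to +; running = +3236.3333
Stage 3 [12T→40T]: ω = 3236.3333×12/40 = 970.9000 rpm, dir flips to −; running = −970.9000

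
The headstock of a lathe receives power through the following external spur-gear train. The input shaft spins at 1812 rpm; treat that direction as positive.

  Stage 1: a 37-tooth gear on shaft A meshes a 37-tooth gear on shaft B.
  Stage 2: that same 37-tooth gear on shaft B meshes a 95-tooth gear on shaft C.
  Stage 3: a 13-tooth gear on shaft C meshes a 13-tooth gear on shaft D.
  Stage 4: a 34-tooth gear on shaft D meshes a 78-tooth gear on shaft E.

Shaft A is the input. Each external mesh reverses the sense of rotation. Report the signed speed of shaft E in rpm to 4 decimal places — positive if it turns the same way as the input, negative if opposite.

+307.6243 rpm (same as input, |ω| = 307.6243 rpm)

Stage 1 [37T→37T]: ω = 1812.0000×37/37 = 1812.0000 rpm, dir flips to −; running = −1812.0000
Stage 2 [37T→95T]: ω = 1812.0000×37/95 = 705.7263 rpm, dir flips to +; running = +705.7263
Stage 3 [13T→13T]: ω = 705.7263×13/13 = 705.7263 rpm, dir flips to −; running = −705.7263
Stage 4 [34T→78T]: ω = 705.7263×34/78 = 307.6243 rpm, dir flips to +; running = +307.6243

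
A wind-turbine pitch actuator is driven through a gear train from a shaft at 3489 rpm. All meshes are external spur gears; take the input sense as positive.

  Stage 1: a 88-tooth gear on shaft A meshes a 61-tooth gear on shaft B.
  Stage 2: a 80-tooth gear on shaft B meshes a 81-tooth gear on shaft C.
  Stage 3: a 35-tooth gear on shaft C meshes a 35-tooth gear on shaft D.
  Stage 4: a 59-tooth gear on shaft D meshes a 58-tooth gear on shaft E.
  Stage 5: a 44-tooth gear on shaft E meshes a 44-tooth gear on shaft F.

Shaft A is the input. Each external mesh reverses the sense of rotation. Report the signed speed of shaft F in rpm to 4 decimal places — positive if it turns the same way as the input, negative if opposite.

-5056.8817 rpm (opposite to input, |ω| = 5056.8817 rpm)

Stage 1 [88T→61T]: ω = 3489.0000×88/61 = 5033.3115 rpm, dir flips to −; running = −5033.3115
Stage 2 [80T→81T]: ω = 5033.3115×80/81 = 4971.1718 rpm, dir flips to +; running = +4971.1718
Stage 3 [35T→35T]: ω = 4971.1718×35/35 = 4971.1718 rpm, dir flips to −; running = −4971.1718
Stage 4 [59T→58T]: ω = 4971.1718×59/58 = 5056.8817 rpm, dir flips to +; running = +5056.8817
Stage 5 [44T→44T]: ω = 5056.8817×44/44 = 5056.8817 rpm, dir flips to −; running = −5056.8817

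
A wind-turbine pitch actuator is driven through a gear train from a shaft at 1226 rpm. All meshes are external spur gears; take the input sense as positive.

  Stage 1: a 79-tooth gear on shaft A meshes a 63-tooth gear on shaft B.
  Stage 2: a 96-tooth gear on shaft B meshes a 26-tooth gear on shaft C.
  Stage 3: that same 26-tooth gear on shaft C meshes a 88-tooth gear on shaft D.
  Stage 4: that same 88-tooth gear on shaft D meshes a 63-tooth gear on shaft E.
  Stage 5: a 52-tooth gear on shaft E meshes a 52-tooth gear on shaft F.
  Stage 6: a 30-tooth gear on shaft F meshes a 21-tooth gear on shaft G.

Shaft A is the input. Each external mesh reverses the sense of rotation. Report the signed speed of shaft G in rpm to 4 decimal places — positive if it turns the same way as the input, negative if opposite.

Stage 1 [79T→63T]: ω = 1226.0000×79/63 = 1537.3651 rpm, dir flips to −; running = −1537.3651
Stage 2 [96T→26T]: ω = 1537.3651×96/26 = 5676.4249 rpm, dir flips to +; running = +5676.4249
Stage 3 [26T→88T]: ω = 5676.4249×26/88 = 1677.1255 rpm, dir flips to −; running = −1677.1255
Stage 4 [88T→63T]: ω = 1677.1255×88/63 = 2342.6515 rpm, dir flips to +; running = +2342.6515
Stage 5 [52T→52T]: ω = 2342.6515×52/52 = 2342.6515 rpm, dir flips to −; running = −2342.6515
Stage 6 [30T→21T]: ω = 2342.6515×30/21 = 3346.6451 rpm, dir flips to +; running = +3346.6451

+3346.6451 rpm (same as input, |ω| = 3346.6451 rpm)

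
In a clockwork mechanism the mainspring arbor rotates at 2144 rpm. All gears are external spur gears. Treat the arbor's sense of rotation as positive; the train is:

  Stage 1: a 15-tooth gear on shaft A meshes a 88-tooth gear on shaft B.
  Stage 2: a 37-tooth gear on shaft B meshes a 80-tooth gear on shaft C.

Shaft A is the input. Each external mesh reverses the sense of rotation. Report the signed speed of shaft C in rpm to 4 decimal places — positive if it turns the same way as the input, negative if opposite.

+169.0227 rpm (same as input, |ω| = 169.0227 rpm)

Stage 1 [15T→88T]: ω = 2144.0000×15/88 = 365.4545 rpm, dir flips to −; running = −365.4545
Stage 2 [37T→80T]: ω = 365.4545×37/80 = 169.0227 rpm, dir flips to +; running = +169.0227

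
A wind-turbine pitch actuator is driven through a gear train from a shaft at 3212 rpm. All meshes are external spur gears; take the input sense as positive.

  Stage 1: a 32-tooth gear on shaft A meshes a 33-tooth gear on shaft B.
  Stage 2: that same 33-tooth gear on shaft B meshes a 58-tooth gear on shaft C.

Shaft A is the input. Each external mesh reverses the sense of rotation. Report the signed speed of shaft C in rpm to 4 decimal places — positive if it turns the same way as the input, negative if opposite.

Stage 1 [32T→33T]: ω = 3212.0000×32/33 = 3114.6667 rpm, dir flips to −; running = −3114.6667
Stage 2 [33T→58T]: ω = 3114.6667×33/58 = 1772.1379 rpm, dir flips to +; running = +1772.1379

+1772.1379 rpm (same as input, |ω| = 1772.1379 rpm)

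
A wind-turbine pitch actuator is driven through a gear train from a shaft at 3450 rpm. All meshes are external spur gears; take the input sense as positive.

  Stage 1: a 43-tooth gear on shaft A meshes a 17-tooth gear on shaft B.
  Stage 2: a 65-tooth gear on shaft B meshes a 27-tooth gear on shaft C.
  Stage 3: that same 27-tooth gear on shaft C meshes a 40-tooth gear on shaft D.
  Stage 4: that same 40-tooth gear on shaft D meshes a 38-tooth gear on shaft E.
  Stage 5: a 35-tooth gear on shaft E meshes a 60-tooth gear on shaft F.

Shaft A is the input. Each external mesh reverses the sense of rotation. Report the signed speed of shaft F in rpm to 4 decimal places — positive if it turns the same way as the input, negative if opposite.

Stage 1 [43T→17T]: ω = 3450.0000×43/17 = 8726.4706 rpm, dir flips to −; running = −8726.4706
Stage 2 [65T→27T]: ω = 8726.4706×65/27 = 21008.1699 rpm, dir flips to +; running = +21008.1699
Stage 3 [27T→40T]: ω = 21008.1699×27/40 = 14180.5147 rpm, dir flips to −; running = −14180.5147
Stage 4 [40T→38T]: ω = 14180.5147×40/38 = 14926.8576 rpm, dir flips to +; running = +14926.8576
Stage 5 [35T→60T]: ω = 14926.8576×35/60 = 8707.3336 rpm, dir flips to −; running = −8707.3336

-8707.3336 rpm (opposite to input, |ω| = 8707.3336 rpm)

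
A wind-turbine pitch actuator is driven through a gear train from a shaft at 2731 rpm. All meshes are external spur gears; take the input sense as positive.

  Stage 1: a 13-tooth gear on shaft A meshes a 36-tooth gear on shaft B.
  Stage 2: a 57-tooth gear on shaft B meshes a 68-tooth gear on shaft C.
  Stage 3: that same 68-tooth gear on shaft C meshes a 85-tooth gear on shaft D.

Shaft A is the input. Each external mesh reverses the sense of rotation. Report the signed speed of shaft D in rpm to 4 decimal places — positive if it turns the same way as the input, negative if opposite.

-661.3304 rpm (opposite to input, |ω| = 661.3304 rpm)

Stage 1 [13T→36T]: ω = 2731.0000×13/36 = 986.1944 rpm, dir flips to −; running = −986.1944
Stage 2 [57T→68T]: ω = 986.1944×57/68 = 826.6630 rpm, dir flips to +; running = +826.6630
Stage 3 [68T→85T]: ω = 826.6630×68/85 = 661.3304 rpm, dir flips to −; running = −661.3304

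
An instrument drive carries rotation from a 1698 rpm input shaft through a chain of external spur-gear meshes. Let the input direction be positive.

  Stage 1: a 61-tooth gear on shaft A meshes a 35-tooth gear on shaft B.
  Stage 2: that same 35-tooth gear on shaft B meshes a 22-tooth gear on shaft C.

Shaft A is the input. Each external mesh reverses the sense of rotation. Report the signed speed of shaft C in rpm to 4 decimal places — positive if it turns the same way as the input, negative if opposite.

Stage 1 [61T→35T]: ω = 1698.0000×61/35 = 2959.3714 rpm, dir flips to −; running = −2959.3714
Stage 2 [35T→22T]: ω = 2959.3714×35/22 = 4708.0909 rpm, dir flips to +; running = +4708.0909

+4708.0909 rpm (same as input, |ω| = 4708.0909 rpm)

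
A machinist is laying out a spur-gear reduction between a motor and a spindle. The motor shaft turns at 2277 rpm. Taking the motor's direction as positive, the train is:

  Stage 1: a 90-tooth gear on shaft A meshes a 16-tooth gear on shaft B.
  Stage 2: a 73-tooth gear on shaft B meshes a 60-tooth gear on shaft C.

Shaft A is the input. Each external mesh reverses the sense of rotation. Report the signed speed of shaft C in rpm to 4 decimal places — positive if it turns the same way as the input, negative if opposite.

+15583.2188 rpm (same as input, |ω| = 15583.2188 rpm)

Stage 1 [90T→16T]: ω = 2277.0000×90/16 = 12808.1250 rpm, dir flips to −; running = −12808.1250
Stage 2 [73T→60T]: ω = 12808.1250×73/60 = 15583.2188 rpm, dir flips to +; running = +15583.2188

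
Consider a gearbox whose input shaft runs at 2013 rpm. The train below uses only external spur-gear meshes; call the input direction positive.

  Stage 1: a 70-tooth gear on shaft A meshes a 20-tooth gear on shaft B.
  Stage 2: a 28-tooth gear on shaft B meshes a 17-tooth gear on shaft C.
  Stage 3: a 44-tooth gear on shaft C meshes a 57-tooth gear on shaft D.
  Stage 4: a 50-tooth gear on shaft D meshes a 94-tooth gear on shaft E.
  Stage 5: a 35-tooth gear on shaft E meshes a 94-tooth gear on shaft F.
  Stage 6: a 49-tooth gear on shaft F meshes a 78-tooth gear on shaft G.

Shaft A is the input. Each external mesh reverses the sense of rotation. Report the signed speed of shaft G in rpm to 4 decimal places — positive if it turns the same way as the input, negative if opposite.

+1114.5064 rpm (same as input, |ω| = 1114.5064 rpm)

Stage 1 [70T→20T]: ω = 2013.0000×70/20 = 7045.5000 rpm, dir flips to −; running = −7045.5000
Stage 2 [28T→17T]: ω = 7045.5000×28/17 = 11604.3529 rpm, dir flips to +; running = +11604.3529
Stage 3 [44T→57T]: ω = 11604.3529×44/57 = 8957.7461 rpm, dir flips to −; running = −8957.7461
Stage 4 [50T→94T]: ω = 8957.7461×50/94 = 4764.7586 rpm, dir flips to +; running = +4764.7586
Stage 5 [35T→94T]: ω = 4764.7586×35/94 = 1774.1122 rpm, dir flips to −; running = −1774.1122
Stage 6 [49T→78T]: ω = 1774.1122×49/78 = 1114.5064 rpm, dir flips to +; running = +1114.5064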